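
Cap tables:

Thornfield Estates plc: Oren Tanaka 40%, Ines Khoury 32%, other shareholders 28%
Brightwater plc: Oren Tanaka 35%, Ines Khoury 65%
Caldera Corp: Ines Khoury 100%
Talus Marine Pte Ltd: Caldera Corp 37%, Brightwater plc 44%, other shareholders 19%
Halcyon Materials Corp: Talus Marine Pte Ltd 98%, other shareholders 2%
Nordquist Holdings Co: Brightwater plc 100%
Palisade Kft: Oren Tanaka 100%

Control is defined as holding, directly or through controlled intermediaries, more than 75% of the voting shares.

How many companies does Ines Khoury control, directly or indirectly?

Ines holds 100% of Caldera, so Ines controls Caldera.
No other company's threshold is met.
Ines controls 1 company.

1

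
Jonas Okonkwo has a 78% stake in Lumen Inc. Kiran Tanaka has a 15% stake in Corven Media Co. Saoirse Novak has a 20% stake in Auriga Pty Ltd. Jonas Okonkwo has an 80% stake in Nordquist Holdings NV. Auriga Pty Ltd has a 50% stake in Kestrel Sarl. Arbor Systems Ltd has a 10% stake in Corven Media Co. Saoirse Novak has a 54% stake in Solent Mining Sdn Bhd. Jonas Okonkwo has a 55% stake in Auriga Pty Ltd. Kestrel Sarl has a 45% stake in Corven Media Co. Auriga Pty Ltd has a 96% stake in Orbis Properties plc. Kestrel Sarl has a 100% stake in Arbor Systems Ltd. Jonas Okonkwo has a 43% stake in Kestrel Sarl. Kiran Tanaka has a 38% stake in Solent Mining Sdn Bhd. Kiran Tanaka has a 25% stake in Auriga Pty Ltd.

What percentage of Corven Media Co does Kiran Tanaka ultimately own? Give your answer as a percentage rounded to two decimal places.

21.88%

Kiran reaches Corven along 3 paths.
Via Auriga → Kestrel → Arbor: 25% × 50% × 100% × 10% = 1.25%.
Via Auriga → Kestrel: 25% × 50% × 45% = 5.625%.
Direct stake: 15% = 15%.
Total: 1.25% + 5.625% + 15% = 21.875%.
Rounded: 21.88%.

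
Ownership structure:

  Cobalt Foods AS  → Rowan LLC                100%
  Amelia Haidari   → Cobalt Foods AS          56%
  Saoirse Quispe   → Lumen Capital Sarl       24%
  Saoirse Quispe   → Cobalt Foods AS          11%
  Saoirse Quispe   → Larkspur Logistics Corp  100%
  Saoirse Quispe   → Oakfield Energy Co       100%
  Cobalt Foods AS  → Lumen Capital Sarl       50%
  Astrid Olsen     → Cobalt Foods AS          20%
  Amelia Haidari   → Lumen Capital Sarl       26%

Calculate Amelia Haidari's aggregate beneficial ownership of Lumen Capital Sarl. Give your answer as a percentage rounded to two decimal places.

Amelia reaches Lumen along 2 paths.
Direct stake: 26% = 26%.
Via Cobalt: 56% × 50% = 28%.
Total: 26% + 28% = 54%.
Rounded: 54.00%.

54.00%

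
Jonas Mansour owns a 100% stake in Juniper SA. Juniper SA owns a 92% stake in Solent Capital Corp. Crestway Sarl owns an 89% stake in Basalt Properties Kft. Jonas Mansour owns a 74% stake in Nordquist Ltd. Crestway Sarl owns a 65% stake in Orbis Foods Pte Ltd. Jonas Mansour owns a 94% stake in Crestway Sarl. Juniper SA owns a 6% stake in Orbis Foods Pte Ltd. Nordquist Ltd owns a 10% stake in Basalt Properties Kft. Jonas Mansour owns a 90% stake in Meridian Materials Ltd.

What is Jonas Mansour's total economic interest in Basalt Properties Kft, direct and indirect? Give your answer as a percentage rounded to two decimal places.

91.06%

Jonas reaches Basalt along 2 paths.
Via Crestway: 94% × 89% = 83.66%.
Via Nordquist: 74% × 10% = 7.4%.
Total: 83.66% + 7.4% = 91.06%.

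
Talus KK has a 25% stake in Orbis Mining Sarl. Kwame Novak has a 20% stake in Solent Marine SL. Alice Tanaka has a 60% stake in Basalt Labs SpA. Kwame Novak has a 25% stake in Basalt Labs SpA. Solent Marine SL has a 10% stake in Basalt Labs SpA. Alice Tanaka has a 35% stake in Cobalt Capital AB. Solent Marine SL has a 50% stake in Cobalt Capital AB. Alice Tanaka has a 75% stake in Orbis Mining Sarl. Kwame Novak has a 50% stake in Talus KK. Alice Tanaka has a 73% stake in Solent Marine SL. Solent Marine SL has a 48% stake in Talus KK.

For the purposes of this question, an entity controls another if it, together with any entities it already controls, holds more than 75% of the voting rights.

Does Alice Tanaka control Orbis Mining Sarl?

Alice's largest direct stake is 75% in Orbis, which does not meet the threshold, so Alice controls no company.
In Orbis, Alice's side holds only 75%, not > 75%.
So Alice does not control Orbis.

No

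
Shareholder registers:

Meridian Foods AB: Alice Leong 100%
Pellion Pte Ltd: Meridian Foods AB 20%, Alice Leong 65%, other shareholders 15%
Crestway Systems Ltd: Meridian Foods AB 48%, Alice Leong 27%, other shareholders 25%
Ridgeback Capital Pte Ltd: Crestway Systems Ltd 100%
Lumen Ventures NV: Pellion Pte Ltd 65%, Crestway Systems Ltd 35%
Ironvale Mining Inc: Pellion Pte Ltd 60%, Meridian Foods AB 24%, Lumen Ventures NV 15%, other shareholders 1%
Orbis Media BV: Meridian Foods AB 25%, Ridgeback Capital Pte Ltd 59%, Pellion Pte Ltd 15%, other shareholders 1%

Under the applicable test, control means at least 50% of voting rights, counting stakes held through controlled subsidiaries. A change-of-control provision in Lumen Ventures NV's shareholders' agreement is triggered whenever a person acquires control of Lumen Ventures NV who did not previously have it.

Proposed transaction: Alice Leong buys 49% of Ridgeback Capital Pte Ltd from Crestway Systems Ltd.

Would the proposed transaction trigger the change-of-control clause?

The purchase adds only to Alice's holdings (Crestway's stake shrinks), so Alice is the only person who could newly come to control Lumen.
Alice holds 100% of Meridian, so Alice controls Meridian.
Meridian and Alice together hold 48% + 27% = 75% of Crestway, so Alice controls Crestway.
Meridian and Alice together hold 20% + 65% = 85% of Pellion, so Alice controls Pellion.
Pellion and Crestway together hold 65% + 35% = 100% of Lumen, so Alice controls Lumen.
So Alice already controls Lumen before the transaction.
After the purchase, Alice holds 49% of Ridgeback directly, and Crestway's stake falls to 51%.
Alice controlled Lumen already, so this is not a new person acquiring control; every other person's position is unchanged or reduced.
No new person acquires control, so the clause is not triggered.

No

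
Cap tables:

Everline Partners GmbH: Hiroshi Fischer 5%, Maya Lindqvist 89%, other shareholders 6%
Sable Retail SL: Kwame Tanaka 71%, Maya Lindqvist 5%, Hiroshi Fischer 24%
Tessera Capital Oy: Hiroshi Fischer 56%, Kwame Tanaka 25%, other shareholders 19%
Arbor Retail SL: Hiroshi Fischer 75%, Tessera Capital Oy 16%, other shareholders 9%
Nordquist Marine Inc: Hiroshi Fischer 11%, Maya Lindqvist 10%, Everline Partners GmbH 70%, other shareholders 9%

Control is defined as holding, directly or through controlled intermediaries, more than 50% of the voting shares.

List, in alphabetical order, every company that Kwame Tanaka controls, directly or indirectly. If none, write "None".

Sable Retail SL

Kwame holds 71% of Sable, so Kwame controls Sable.
No other company's threshold is met.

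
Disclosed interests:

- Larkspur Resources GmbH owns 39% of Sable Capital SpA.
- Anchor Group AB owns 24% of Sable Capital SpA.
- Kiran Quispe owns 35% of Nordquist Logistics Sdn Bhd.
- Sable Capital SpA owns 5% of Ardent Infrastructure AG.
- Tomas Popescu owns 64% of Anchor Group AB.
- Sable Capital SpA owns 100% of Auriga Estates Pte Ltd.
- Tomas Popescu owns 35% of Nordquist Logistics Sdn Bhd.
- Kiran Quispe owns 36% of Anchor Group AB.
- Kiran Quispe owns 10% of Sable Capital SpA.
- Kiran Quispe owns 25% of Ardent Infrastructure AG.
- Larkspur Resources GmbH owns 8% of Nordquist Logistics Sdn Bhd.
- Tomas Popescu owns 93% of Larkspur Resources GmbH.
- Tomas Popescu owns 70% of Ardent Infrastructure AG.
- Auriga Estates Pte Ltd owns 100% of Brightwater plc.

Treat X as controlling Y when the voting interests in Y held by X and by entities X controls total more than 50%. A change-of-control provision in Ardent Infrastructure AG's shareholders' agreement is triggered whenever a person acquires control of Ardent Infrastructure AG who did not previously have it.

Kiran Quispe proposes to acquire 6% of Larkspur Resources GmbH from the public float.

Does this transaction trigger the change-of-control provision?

The purchase changes only Kiran's holdings, so Kiran is the only person who could newly come to control Ardent.
Kiran's largest direct stake is 36% in Anchor, which does not meet the threshold, so Kiran controls no company.
In Ardent, Kiran's side holds only 25%, not > 50%.
So before the transaction, Kiran does not control Ardent.
After the purchase, Kiran holds 6% of Larkspur directly.
Kiran's side now holds 6% of Larkspur, not > 50%, so Kiran still does not control Larkspur.
After the transaction, Kiran's side holds 25% of Ardent, not > 50%, so Kiran still does not control Ardent.
No new person acquires control, so the clause is not triggered.

No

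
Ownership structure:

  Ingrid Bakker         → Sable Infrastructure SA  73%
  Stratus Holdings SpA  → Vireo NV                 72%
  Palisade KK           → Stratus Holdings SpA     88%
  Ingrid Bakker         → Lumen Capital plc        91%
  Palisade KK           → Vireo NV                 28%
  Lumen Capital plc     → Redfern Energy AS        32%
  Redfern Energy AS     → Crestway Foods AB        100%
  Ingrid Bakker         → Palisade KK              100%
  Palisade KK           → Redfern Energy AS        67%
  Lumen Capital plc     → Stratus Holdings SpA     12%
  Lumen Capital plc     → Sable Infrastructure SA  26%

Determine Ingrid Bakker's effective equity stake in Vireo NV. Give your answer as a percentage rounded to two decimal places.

Ingrid reaches Vireo along 3 paths.
Via Palisade → Stratus: 100% × 88% × 72% = 63.36%.
Via Lumen → Stratus: 91% × 12% × 72% = 7.8624%.
Via Palisade: 100% × 28% = 28%.
Total: 63.36% + 7.8624% + 28% = 99.2224%.
Rounded: 99.22%.

99.22%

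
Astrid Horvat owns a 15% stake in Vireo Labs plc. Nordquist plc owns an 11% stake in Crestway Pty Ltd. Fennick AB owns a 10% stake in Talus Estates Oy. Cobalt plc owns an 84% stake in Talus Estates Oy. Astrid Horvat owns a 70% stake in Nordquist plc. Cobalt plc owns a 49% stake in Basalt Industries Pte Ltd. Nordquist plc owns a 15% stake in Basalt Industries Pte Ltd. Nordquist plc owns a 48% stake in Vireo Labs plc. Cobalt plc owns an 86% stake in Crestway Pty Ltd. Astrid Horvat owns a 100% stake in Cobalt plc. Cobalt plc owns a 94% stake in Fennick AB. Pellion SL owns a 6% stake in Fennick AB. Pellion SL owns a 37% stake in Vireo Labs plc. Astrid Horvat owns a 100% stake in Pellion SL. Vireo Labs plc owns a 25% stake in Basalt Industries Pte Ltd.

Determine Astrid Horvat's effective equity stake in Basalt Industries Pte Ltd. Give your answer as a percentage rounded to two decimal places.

80.90%

Astrid reaches Basalt along 5 paths.
Via Vireo: 15% × 25% = 3.75%.
Via Pellion → Vireo: 100% × 37% × 25% = 9.25%.
Via Nordquist → Vireo: 70% × 48% × 25% = 8.4%.
Via Cobalt: 100% × 49% = 49%.
Via Nordquist: 70% × 15% = 10.5%.
Total: 3.75% + 9.25% + 8.4% + 49% + 10.5% = 80.9%.
Rounded: 80.90%.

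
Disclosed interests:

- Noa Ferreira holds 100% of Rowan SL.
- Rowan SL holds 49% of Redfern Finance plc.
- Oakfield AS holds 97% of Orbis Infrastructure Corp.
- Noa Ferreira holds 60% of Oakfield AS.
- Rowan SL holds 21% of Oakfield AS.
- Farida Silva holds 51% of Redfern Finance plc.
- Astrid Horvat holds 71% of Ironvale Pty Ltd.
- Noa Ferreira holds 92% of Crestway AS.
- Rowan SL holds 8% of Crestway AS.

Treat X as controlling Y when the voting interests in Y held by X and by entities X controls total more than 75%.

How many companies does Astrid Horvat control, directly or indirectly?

0

Astrid's largest direct stake is 71% in Ironvale, which does not meet the threshold.
Astrid controls 0 companies.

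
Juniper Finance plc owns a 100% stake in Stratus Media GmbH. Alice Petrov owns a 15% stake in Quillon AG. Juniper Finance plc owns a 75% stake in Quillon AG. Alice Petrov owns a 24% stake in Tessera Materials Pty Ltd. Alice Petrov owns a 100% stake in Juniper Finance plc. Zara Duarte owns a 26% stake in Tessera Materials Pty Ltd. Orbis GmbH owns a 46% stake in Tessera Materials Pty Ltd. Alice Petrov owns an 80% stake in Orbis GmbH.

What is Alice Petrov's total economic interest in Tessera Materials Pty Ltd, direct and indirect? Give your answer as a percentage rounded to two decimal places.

Alice reaches Tessera along 2 paths.
Direct stake: 24% = 24%.
Via Orbis: 80% × 46% = 36.8%.
Total: 24% + 36.8% = 60.8%.
Rounded: 60.80%.

60.80%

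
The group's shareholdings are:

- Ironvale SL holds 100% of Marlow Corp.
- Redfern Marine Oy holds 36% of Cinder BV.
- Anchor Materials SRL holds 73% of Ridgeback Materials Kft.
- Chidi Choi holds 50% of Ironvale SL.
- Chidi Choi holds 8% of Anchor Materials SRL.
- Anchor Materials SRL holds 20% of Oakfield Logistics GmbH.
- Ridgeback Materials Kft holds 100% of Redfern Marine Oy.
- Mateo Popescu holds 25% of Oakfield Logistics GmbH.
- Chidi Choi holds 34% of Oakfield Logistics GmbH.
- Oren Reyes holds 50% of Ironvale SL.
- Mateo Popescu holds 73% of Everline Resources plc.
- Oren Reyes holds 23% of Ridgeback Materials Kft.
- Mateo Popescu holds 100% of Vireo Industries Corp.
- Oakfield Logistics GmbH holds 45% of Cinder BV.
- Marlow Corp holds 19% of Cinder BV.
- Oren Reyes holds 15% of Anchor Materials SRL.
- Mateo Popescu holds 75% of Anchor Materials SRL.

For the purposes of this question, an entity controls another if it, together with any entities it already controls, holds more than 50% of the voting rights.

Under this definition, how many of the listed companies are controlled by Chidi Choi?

Chidi's largest direct stake is 50% in Ironvale, which does not meet the threshold.
Chidi controls 0 companies.

0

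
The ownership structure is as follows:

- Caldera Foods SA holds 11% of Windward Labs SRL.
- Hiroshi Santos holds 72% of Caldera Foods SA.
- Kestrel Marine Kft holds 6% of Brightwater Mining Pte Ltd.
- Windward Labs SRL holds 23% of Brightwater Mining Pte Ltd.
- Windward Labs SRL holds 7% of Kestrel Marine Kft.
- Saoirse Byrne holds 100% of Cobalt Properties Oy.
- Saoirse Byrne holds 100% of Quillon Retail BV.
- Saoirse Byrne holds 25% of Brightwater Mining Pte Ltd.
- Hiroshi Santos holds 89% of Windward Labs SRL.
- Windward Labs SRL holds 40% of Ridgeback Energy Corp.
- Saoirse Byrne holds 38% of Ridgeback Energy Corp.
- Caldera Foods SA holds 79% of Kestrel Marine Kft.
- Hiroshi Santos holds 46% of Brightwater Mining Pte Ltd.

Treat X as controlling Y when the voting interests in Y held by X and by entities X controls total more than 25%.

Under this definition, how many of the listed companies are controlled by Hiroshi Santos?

5

Hiroshi holds 72% of Caldera, so Hiroshi controls Caldera.
Hiroshi and Caldera together hold 89% + 11% = 100% of Windward, so Hiroshi controls Windward.
Caldera and Windward together hold 79% + 7% = 86% of Kestrel, so Hiroshi controls Kestrel.
Windward and Hiroshi and Kestrel together hold 23% + 46% + 6% = 75% of Brightwater, so Hiroshi controls Brightwater.
Windward holds 40% of Ridgeback, so Hiroshi controls Ridgeback.
No other company's threshold is met.
Hiroshi controls 5 companies.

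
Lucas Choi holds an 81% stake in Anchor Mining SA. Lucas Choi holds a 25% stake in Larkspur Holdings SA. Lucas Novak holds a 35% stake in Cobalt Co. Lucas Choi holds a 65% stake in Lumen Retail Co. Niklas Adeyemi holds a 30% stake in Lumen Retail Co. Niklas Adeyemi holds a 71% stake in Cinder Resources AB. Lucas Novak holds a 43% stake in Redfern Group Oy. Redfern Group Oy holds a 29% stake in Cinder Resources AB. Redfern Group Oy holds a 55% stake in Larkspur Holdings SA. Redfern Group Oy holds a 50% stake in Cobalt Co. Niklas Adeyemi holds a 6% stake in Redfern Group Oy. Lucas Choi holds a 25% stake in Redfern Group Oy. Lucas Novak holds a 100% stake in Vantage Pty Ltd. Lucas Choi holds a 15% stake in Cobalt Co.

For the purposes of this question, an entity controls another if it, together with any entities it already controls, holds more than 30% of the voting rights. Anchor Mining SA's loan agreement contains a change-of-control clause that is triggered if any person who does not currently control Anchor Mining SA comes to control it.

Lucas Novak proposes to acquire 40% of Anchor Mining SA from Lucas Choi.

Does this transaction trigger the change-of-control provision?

Yes

The purchase adds only to Lucas Novak's holdings (Lucas Choi's stake shrinks), so Lucas Novak is the only person who could newly come to control Anchor.
Lucas Novak holds 43% of Redfern, so Lucas Novak controls Redfern.
Redfern holds 55% of Larkspur, so Lucas Novak controls Larkspur.
Lucas Novak and Redfern together hold 35% + 50% = 85% of Cobalt, so Lucas Novak controls Cobalt.
Lucas Novak holds 100% of Vantage, so Lucas Novak controls Vantage.
Neither Lucas Novak nor any entity Lucas Novak controls holds any voting interest in Anchor.
So before the transaction, Lucas Novak does not control Anchor.
After the purchase, Lucas Novak holds 40% of Anchor directly, and Lucas Choi's stake falls to 41%.
Lucas Novak holds 40% of Anchor, so Lucas Novak controls Anchor.
Lucas Novak did not control Anchor before and does after, so the clause is triggered.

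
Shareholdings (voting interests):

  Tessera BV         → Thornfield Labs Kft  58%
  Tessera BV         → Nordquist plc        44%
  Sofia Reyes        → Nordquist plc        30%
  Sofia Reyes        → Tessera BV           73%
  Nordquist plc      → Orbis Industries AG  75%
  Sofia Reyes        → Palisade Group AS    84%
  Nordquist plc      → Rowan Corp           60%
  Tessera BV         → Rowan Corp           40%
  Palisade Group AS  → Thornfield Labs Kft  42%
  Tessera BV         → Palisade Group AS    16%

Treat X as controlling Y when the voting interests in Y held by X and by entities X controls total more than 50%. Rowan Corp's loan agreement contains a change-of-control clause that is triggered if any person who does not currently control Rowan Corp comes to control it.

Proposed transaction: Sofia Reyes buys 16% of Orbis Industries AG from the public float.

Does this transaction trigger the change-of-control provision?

No

The purchase changes only Sofia's holdings, so Sofia is the only person who could newly come to control Rowan.
Sofia holds 73% of Tessera, so Sofia controls Tessera.
Tessera and Sofia together hold 44% + 30% = 74% of Nordquist, so Sofia controls Nordquist.
Tessera and Nordquist together hold 40% + 60% = 100% of Rowan, so Sofia controls Rowan.
So Sofia already controls Rowan before the transaction.
After the purchase, Sofia holds 16% of Orbis directly.
Sofia controlled Rowan already, so this is not a new person acquiring control; every other person's position is unchanged or reduced.
No new person acquires control, so the clause is not triggered.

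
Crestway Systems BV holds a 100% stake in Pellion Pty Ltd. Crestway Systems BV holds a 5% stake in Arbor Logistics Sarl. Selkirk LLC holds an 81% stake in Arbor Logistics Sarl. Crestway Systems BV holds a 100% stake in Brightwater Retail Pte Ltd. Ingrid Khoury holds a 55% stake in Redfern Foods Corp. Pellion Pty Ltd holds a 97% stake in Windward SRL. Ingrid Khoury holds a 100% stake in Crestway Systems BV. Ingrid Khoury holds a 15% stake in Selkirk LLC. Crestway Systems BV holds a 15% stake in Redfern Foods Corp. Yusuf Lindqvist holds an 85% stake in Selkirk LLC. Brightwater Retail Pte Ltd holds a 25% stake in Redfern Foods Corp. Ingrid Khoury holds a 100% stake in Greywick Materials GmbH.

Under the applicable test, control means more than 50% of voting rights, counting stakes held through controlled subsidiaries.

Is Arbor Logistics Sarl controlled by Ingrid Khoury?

No

Ingrid holds 100% of Crestway, so Ingrid controls Crestway.
Crestway holds 100% of Pellion, so Ingrid controls Pellion.
Ingrid holds 100% of Greywick, so Ingrid controls Greywick.
Crestway holds 100% of Brightwater, so Ingrid controls Brightwater.
Pellion holds 97% of Windward, so Ingrid controls Windward.
Crestway and Ingrid and Brightwater together hold 15% + 55% + 25% = 95% of Redfern, so Ingrid controls Redfern.
In Arbor, Ingrid's side holds only 5%, not > 50%.
So Ingrid does not control Arbor.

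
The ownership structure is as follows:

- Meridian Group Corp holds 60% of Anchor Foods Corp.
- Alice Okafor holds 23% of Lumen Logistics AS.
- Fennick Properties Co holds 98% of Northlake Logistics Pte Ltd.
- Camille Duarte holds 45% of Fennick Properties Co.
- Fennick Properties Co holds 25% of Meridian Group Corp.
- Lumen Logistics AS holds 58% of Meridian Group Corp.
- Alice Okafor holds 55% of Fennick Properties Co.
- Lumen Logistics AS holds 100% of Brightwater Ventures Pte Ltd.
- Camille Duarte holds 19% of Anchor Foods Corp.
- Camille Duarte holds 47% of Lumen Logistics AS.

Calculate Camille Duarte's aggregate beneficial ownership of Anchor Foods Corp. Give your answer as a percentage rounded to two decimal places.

42.11%

Camille reaches Anchor along 3 paths.
Via Fennick → Meridian: 45% × 25% × 60% = 6.75%.
Via Lumen → Meridian: 47% × 58% × 60% = 16.356%.
Direct stake: 19% = 19%.
Total: 6.75% + 16.356% + 19% = 42.106%.
Rounded: 42.11%.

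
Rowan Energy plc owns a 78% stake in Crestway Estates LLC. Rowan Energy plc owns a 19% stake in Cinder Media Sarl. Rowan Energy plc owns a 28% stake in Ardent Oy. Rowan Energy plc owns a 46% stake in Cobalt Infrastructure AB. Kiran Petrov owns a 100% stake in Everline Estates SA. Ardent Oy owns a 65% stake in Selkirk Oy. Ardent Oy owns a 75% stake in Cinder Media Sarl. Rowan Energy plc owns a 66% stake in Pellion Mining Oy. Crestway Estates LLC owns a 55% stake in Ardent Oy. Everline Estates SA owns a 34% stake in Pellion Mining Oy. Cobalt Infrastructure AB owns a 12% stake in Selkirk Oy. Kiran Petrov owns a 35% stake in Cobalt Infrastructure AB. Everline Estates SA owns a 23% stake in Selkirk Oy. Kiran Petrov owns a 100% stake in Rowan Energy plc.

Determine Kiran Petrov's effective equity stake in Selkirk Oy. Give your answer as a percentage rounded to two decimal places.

78.81%

Kiran reaches Selkirk along 5 paths.
Via Everline: 100% × 23% = 23%.
Via Rowan → Cobalt: 100% × 46% × 12% = 5.52%.
Via Cobalt: 35% × 12% = 4.2%.
Via Rowan → Crestway → Ardent: 100% × 78% × 55% × 65% = 27.885%.
Via Rowan → Ardent: 100% × 28% × 65% = 18.2%.
Total: 23% + 5.52% + 4.2% + 27.885% + 18.2% = 78.805%.
Rounded: 78.81%.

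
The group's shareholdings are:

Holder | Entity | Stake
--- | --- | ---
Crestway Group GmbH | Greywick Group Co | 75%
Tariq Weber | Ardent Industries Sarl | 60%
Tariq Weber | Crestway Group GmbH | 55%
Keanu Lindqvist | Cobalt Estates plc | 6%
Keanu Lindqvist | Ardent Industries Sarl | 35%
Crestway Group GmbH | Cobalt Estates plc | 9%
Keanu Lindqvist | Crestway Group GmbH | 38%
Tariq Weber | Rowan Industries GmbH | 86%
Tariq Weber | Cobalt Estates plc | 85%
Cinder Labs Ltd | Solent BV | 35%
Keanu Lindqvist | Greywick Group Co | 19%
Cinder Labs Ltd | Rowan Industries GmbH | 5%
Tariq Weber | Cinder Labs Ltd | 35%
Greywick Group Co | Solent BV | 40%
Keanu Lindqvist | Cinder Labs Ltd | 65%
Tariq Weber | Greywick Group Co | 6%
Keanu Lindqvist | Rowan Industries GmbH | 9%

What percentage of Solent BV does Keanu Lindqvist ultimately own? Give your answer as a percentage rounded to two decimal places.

41.75%

Keanu reaches Solent along 3 paths.
Via Crestway → Greywick: 38% × 75% × 40% = 11.4%.
Via Greywick: 19% × 40% = 7.6%.
Via Cinder: 65% × 35% = 22.75%.
Total: 11.4% + 7.6% + 22.75% = 41.75%.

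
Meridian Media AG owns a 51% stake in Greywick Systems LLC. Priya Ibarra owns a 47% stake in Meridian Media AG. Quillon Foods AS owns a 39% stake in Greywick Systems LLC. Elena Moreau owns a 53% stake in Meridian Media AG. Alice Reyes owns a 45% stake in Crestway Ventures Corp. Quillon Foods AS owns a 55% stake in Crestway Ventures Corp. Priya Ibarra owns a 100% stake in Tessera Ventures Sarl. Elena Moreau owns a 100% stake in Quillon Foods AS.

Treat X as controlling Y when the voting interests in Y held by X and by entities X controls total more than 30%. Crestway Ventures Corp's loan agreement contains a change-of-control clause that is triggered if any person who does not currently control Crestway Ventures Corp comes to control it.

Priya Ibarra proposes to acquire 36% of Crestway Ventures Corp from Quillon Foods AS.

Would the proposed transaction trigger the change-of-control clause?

The purchase adds only to Priya's holdings (Quillon's stake shrinks), so Priya is the only person who could newly come to control Crestway.
Priya holds 47% of Meridian, so Priya controls Meridian.
Meridian holds 51% of Greywick, so Priya controls Greywick.
Priya holds 100% of Tessera, so Priya controls Tessera.
Neither Priya nor any entity Priya controls holds any voting interest in Crestway.
So before the transaction, Priya does not control Crestway.
After the purchase, Priya holds 36% of Crestway directly, and Quillon's stake falls to 19%.
Priya holds 36% of Crestway, so Priya controls Crestway.
Priya did not control Crestway before and does after, so the clause is triggered.

Yes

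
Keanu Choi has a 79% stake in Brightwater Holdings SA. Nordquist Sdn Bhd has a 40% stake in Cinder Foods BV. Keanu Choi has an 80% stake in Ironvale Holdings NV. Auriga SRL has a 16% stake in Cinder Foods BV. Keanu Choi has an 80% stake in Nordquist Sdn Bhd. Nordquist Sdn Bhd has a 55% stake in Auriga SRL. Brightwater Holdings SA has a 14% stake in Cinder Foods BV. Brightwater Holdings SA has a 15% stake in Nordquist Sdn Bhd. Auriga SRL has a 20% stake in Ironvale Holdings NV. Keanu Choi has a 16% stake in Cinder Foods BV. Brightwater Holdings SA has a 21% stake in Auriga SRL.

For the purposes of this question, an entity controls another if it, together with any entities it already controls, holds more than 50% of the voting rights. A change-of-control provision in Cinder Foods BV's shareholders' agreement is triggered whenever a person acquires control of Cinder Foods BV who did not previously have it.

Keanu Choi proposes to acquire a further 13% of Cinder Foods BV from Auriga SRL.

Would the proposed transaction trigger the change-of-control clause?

The purchase adds only to Keanu's holdings (Auriga's stake shrinks), so Keanu is the only person who could newly come to control Cinder.
Keanu holds 79% of Brightwater, so Keanu controls Brightwater.
Brightwater and Keanu together hold 15% + 80% = 95% of Nordquist, so Keanu controls Nordquist.
Brightwater and Nordquist together hold 21% + 55% = 76% of Auriga, so Keanu controls Auriga.
Auriga and Nordquist and Brightwater and Keanu together hold 16% + 40% + 14% + 16% = 86% of Cinder, so Keanu controls Cinder.
So Keanu already controls Cinder before the transaction.
After the purchase, Keanu's direct stake in Cinder rises to 16% + 13% = 29%, and Auriga's stake falls to 3%.
Keanu controlled Cinder already, so this is not a new person acquiring control; every other person's position is unchanged or reduced.
No new person acquires control, so the clause is not triggered.

No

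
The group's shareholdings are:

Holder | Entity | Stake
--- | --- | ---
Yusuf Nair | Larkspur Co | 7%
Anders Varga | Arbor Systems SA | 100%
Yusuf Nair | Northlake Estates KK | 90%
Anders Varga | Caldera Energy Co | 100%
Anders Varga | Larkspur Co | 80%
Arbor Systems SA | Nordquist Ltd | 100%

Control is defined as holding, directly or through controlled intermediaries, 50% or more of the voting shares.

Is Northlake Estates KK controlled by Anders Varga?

Anders holds 100% of Arbor, so Anders controls Arbor.
Anders holds 80% of Larkspur, so Anders controls Larkspur.
Anders holds 100% of Caldera, so Anders controls Caldera.
Arbor holds 100% of Nordquist, so Anders controls Nordquist.
Neither Anders nor any entity Anders controls holds any voting interest in Northlake.
So Anders does not control Northlake.

No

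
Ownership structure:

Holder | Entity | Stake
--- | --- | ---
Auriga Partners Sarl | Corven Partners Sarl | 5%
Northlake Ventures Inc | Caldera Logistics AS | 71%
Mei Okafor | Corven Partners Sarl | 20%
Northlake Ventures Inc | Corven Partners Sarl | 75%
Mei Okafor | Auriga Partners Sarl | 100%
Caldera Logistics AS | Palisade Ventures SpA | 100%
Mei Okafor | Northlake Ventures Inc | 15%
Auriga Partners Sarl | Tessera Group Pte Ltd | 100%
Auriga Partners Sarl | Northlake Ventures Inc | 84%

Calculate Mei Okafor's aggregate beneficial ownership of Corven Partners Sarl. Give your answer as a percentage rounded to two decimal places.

99.25%

Mei reaches Corven along 4 paths.
Via Auriga: 100% × 5% = 5%.
Via Auriga → Northlake: 100% × 84% × 75% = 63%.
Via Northlake: 15% × 75% = 11.25%.
Direct stake: 20% = 20%.
Total: 5% + 63% + 11.25% + 20% = 99.25%.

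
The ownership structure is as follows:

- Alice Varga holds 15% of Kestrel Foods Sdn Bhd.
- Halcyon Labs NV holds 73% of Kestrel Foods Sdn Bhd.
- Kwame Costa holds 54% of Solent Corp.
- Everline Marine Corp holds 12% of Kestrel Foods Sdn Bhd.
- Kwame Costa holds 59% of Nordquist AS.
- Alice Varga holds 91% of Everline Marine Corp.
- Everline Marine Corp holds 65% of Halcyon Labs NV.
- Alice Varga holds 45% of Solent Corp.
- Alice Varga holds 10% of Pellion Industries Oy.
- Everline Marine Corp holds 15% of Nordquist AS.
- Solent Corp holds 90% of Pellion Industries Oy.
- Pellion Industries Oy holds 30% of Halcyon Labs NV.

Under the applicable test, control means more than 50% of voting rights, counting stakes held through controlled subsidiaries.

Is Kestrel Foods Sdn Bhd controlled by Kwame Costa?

Kwame holds 54% of Solent, so Kwame controls Solent.
Solent holds 90% of Pellion, so Kwame controls Pellion.
Kwame holds 59% of Nordquist, so Kwame controls Nordquist.
Neither Kwame nor any entity Kwame controls holds any voting interest in Kestrel.
So Kwame does not control Kestrel.

No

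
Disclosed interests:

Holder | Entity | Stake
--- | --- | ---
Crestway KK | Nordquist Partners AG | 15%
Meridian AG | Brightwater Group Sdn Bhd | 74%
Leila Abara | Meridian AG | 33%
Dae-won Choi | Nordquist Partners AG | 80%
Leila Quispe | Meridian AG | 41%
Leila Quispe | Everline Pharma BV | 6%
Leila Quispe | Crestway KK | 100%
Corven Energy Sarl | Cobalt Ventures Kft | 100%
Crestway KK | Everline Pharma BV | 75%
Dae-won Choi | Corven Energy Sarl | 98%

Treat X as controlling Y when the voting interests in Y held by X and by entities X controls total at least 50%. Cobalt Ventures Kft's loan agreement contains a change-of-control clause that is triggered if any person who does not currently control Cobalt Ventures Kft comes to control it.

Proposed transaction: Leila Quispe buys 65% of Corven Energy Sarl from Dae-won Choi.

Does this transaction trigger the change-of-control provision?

Yes

The purchase adds only to Leila Quispe's holdings (Dae-won's stake shrinks), so Leila Quispe is the only person who could newly come to control Cobalt.
Leila Quispe holds 100% of Crestway, so Leila Quispe controls Crestway.
Crestway and Leila Quispe together hold 75% + 6% = 81% of Everline, so Leila Quispe controls Everline.
Neither Leila Quispe nor any entity Leila Quispe controls holds any voting interest in Cobalt.
So before the transaction, Leila Quispe does not control Cobalt.
After the purchase, Leila Quispe holds 65% of Corven directly, and Dae-won's stake falls to 33%.
Leila Quispe holds 65% of Corven, so Leila Quispe controls Corven.
Corven holds 100% of Cobalt, so Leila Quispe controls Cobalt.
Leila Quispe did not control Cobalt before and does after, so the clause is triggered.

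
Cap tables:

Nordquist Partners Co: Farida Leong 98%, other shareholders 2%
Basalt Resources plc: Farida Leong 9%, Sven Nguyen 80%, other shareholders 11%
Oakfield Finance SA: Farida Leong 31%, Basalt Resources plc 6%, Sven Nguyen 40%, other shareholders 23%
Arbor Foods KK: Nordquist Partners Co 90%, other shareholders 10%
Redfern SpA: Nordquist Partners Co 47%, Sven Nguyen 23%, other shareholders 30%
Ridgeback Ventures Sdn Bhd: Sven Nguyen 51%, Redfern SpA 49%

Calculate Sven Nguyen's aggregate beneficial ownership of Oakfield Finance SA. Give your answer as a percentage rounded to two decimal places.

Sven reaches Oakfield along 2 paths.
Via Basalt: 80% × 6% = 4.8%.
Direct stake: 40% = 40%.
Total: 4.8% + 40% = 44.8%.
Rounded: 44.80%.

44.80%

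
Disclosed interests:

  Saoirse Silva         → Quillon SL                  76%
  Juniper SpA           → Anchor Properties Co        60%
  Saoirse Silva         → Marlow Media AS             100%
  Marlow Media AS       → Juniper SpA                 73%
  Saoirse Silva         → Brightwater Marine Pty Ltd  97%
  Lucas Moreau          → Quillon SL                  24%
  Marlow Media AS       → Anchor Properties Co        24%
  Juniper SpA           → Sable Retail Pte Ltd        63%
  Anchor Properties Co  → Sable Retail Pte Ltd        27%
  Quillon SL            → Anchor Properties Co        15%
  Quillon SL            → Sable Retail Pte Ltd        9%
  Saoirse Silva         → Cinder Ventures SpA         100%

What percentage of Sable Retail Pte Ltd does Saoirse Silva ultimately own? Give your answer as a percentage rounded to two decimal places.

Saoirse reaches Sable along 5 paths.
Via Marlow → Juniper: 100% × 73% × 63% = 45.99%.
Via Quillon → Anchor: 76% × 15% × 27% = 3.078%.
Via Marlow → Anchor: 100% × 24% × 27% = 6.48%.
Via Marlow → Juniper → Anchor: 100% × 73% × 60% × 27% = 11.826%.
Via Quillon: 76% × 9% = 6.84%.
Total: 45.99% + 3.078% + 6.48% + 11.826% + 6.84% = 74.214%.
Rounded: 74.21%.

74.21%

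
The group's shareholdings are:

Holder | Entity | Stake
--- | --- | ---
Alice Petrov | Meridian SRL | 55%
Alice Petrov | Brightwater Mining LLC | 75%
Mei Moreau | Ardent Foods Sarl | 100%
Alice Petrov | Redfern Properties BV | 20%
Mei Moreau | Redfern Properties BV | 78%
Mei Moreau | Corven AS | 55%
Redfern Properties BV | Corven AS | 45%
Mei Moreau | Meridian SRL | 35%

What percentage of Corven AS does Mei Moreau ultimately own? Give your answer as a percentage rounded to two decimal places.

Mei reaches Corven along 2 paths.
Direct stake: 55% = 55%.
Via Redfern: 78% × 45% = 35.1%.
Total: 55% + 35.1% = 90.1%.
Rounded: 90.10%.

90.10%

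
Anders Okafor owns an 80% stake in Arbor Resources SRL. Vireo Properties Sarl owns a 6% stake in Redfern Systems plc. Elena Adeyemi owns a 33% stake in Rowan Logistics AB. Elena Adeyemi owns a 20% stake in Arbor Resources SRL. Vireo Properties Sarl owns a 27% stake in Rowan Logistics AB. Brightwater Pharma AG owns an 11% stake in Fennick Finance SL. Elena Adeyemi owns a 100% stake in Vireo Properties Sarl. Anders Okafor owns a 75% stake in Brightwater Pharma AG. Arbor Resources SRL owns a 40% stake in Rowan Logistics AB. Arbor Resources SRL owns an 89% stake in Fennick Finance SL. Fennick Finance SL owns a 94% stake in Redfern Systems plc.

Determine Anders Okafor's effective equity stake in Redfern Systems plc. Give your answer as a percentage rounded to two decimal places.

Anders reaches Redfern along 2 paths.
Via Arbor → Fennick: 80% × 89% × 94% = 66.928%.
Via Brightwater → Fennick: 75% × 11% × 94% = 7.755%.
Total: 66.928% + 7.755% = 74.683%.
Rounded: 74.68%.

74.68%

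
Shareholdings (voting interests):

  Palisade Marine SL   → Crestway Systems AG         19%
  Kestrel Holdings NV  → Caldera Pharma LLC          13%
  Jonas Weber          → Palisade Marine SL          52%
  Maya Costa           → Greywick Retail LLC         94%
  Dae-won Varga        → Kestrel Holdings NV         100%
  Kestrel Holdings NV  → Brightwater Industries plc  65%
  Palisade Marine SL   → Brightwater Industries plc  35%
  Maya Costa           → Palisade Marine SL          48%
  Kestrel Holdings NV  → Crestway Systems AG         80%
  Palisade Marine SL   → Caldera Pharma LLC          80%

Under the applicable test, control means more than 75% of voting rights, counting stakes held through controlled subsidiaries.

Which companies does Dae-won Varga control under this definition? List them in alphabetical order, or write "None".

Crestway Systems AG, Kestrel Holdings NV

Dae-won holds 100% of Kestrel, so Dae-won controls Kestrel.
Kestrel holds 80% of Crestway, so Dae-won controls Crestway.
No other company's threshold is met.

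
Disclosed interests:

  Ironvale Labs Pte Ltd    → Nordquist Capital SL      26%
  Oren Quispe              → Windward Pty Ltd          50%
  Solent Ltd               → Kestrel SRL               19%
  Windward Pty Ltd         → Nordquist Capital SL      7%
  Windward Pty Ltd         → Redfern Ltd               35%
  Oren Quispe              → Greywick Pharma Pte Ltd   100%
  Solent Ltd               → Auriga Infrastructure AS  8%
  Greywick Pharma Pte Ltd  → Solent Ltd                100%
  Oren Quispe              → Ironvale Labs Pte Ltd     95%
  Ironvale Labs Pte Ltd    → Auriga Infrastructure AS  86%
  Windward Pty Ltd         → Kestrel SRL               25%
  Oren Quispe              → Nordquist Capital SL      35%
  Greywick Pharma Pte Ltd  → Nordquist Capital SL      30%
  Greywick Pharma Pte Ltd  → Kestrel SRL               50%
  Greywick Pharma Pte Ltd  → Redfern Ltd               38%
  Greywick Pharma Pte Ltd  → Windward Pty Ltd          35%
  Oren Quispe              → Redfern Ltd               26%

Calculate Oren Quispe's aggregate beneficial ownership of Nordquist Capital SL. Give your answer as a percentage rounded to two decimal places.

95.65%

Oren reaches Nordquist along 5 paths.
Via Windward: 50% × 7% = 3.5%.
Via Greywick → Windward: 100% × 35% × 7% = 2.45%.
Via Greywick: 100% × 30% = 30%.
Direct stake: 35% = 35%.
Via Ironvale: 95% × 26% = 24.7%.
Total: 3.5% + 2.45% + 30% + 35% + 24.7% = 95.65%.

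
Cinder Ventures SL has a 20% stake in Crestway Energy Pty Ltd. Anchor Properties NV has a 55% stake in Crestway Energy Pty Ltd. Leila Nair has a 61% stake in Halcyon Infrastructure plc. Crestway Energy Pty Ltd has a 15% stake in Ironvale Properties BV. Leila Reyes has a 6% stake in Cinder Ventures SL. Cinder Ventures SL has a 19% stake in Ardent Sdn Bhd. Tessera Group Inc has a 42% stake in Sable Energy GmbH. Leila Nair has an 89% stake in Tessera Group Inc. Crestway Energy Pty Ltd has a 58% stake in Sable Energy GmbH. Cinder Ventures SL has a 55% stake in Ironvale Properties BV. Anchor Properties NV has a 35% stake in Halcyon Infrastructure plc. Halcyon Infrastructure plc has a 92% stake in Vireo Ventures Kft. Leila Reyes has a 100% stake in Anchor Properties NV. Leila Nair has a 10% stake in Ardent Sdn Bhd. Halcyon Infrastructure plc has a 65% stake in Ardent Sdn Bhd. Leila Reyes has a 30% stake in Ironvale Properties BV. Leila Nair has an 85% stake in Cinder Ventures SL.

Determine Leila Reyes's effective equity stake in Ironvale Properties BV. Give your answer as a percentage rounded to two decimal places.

41.73%

Leila Reyes reaches Ironvale along 4 paths.
Via Anchor → Crestway: 100% × 55% × 15% = 8.25%.
Via Cinder → Crestway: 6% × 20% × 15% = 0.18%.
Direct stake: 30% = 30%.
Via Cinder: 6% × 55% = 3.3%.
Total: 8.25% + 0.18% + 30% + 3.3% = 41.73%.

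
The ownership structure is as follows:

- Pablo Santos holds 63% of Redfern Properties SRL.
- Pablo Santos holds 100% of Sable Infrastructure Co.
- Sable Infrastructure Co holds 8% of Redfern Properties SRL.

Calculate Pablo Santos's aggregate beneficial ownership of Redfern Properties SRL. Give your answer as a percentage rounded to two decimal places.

Pablo reaches Redfern along 2 paths.
Direct stake: 63% = 63%.
Via Sable: 100% × 8% = 8%.
Total: 63% + 8% = 71%.
Rounded: 71.00%.

71.00%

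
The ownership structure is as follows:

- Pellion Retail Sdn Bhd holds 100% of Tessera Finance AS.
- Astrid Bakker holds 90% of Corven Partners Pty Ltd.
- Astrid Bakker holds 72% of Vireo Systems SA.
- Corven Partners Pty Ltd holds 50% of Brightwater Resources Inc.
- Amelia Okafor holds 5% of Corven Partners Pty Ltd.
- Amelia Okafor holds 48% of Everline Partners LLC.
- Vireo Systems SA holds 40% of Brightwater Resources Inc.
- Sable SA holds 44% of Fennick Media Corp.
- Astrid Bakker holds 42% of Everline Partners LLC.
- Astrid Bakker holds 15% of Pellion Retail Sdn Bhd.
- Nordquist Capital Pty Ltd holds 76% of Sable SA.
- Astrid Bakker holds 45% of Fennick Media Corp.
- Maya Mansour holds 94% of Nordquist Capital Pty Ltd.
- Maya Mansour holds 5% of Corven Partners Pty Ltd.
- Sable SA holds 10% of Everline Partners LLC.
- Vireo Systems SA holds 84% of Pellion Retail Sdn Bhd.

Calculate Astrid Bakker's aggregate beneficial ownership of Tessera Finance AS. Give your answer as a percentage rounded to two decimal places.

Astrid reaches Tessera along 2 paths.
Via Pellion: 15% × 100% = 15%.
Via Vireo → Pellion: 72% × 84% × 100% = 60.48%.
Total: 15% + 60.48% = 75.48%.

75.48%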